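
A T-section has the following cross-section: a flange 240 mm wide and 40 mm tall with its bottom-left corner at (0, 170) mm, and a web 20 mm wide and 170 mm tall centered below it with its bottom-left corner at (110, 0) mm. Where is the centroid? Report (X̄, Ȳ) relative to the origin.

web: A = 20 × 170 = 3400.00, centroid at (120.00, 85.00).
flange: A = 240 × 40 = 9600.00, centroid at (120.00, 190.00).
ΣA = 13000.00 mm², ΣAX̄ = 1560000.00 mm³, ΣAȲ = 2113000.00 mm³.
X̄ = 1560000.00/13000.00 = 120.00 mm; Ȳ = 2113000.00/13000.00 = 162.54 mm.

X̄ = 120.00 mm, Ȳ = 162.54 mm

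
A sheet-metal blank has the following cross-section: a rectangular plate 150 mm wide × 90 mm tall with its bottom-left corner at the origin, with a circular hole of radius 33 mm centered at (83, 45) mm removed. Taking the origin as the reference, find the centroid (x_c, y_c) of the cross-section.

x_c = 72.28 mm, y_c = 45.00 mm

plate: A = 150 × 90 = 13500.00, centroid at (75.00, 45.00).
hole: A = −π·33² = -3421.19, centroid at (83.00, 45.00).
ΣA = 10078.81 mm²
ΣAx_c = (13500.00)(75.00) + (-3421.19)(83.00) = 728540.86 mm³
ΣAy_c = (13500.00)(45.00) + (-3421.19)(45.00) = 453546.25 mm³
x_c = 728540.86 / 10078.81 = 72.28 mm
y_c = 453546.25 / 10078.81 = 45.00 mm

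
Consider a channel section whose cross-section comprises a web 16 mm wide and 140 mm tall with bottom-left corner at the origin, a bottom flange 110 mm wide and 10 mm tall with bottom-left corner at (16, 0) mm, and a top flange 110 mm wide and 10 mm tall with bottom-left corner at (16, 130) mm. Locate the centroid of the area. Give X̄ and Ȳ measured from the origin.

X̄ = 39.22 mm, Ȳ = 70.00 mm

web: A = 16 × 140 = 2240.00, centroid at (8.00, 70.00).
bottom flange: A = 110 × 10 = 1100.00, centroid at (71.00, 5.00).
top flange: A = 110 × 10 = 1100.00, centroid at (71.00, 135.00).
ΣA = 4440.00 mm²
ΣAX̄ = (2240.00)(8.00) + (1100.00)(71.00) + (1100.00)(71.00) = 174120.00 mm³
ΣAȲ = (2240.00)(70.00) + (1100.00)(5.00) + (1100.00)(135.00) = 310800.00 mm³
X̄ = 174120.00 / 4440.00 = 39.22 mm
Ȳ = 310800.00 / 4440.00 = 70.00 mm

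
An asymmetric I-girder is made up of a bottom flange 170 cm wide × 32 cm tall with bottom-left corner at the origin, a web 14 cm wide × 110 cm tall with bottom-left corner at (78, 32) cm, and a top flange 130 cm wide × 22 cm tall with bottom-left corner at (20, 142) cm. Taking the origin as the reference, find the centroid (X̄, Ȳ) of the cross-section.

X̄ = 85.00 cm, Ȳ = 66.93 cm

bottom flange: A = 170 × 32 = 5440.00, centroid at (85.00, 16.00).
web: A = 14 × 110 = 1540.00, centroid at (85.00, 87.00).
top flange: A = 130 × 22 = 2860.00, centroid at (85.00, 153.00).
ΣA = 9840.00 cm², ΣAX̄ = 836400.00 cm³, ΣAȲ = 658600.00 cm³.
X̄ = 836400.00/9840.00 = 85.00 cm; Ȳ = 658600.00/9840.00 = 66.93 cm.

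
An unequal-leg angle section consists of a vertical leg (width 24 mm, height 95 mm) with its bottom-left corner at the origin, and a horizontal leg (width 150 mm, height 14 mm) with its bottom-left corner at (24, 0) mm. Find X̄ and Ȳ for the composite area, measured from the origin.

vertical leg: A = 24 × 95 = 2280.00, centroid at (12.00, 47.50).
horizontal leg: A = 150 × 14 = 2100.00, centroid at (99.00, 7.00).
ΣA = 4380.00 mm²
ΣAX̄ = (2280.00)(12.00) + (2100.00)(99.00) = 235260.00 mm³
ΣAȲ = (2280.00)(47.50) + (2100.00)(7.00) = 123000.00 mm³
X̄ = 235260.00 / 4380.00 = 53.71 mm
Ȳ = 123000.00 / 4380.00 = 28.08 mm

X̄ = 53.71 mm, Ȳ = 28.08 mm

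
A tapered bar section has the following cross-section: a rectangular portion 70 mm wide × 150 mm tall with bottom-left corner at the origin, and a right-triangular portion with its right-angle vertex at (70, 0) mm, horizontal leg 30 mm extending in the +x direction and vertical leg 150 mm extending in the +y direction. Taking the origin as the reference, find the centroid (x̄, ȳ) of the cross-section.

x̄ = 42.94 mm, ȳ = 70.59 mm

rectangular portion: A = 70 × 150 = 10500.00, centroid at (35.00, 75.00).
triangular portion: A = ½·30·150 = 2250.00, centroid at (80.00, 50.00).
ΣA = 12750.00 mm²
ΣAx̄ = (10500.00)(35.00) + (2250.00)(80.00) = 547500.00 mm³
ΣAȳ = (10500.00)(75.00) + (2250.00)(50.00) = 900000.00 mm³
x̄ = 547500.00 / 12750.00 = 42.94 mm
ȳ = 900000.00 / 12750.00 = 70.59 mm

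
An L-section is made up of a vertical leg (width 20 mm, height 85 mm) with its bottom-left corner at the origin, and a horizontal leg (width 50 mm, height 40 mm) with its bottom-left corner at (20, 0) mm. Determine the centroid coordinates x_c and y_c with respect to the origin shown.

x_c = 28.92 mm, y_c = 30.34 mm

vertical leg: A = 20 × 85 = 1700.00, centroid at (10.00, 42.50).
horizontal leg: A = 50 × 40 = 2000.00, centroid at (45.00, 20.00).
ΣA = 3700.00 mm², ΣAx_c = 107000.00 mm³, ΣAy_c = 112250.00 mm³.
x_c = 107000.00/3700.00 = 28.92 mm; y_c = 112250.00/3700.00 = 30.34 mm.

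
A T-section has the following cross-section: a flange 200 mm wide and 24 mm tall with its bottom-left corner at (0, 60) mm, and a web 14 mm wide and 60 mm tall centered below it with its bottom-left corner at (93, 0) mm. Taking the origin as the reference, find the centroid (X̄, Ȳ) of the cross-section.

web: A = 14 × 60 = 840.00, centroid at (100.00, 30.00).
flange: A = 200 × 24 = 4800.00, centroid at (100.00, 72.00).
ΣA = 5640.00 mm²
ΣAX̄ = (840.00)(100.00) + (4800.00)(100.00) = 564000.00 mm³
ΣAȲ = (840.00)(30.00) + (4800.00)(72.00) = 370800.00 mm³
X̄ = 564000.00 / 5640.00 = 100.00 mm
Ȳ = 370800.00 / 5640.00 = 65.74 mm

X̄ = 100.00 mm, Ȳ = 65.74 mm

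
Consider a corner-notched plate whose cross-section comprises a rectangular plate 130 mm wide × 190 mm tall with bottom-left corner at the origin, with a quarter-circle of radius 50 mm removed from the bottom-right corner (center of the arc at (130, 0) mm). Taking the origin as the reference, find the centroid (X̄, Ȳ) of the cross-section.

X̄ = 61.22 mm, Ȳ = 101.37 mm

Part | A | x̄ᵢ | ȳᵢ | A·x̄ᵢ | A·ȳᵢ
plate | 24700.00 | 65.00 | 95.00 | 1605500.00 | 2346500.00
removed quarter-circle | -1963.50 | 108.78 | 21.22 | -213587.74 | -41666.67
Σ | 22736.50 |  |  | 1391912.26 | 2304833.33
X̄ = 1391912.26 / 22736.50 = 61.22 mm
Ȳ = 2304833.33 / 22736.50 = 101.37 mm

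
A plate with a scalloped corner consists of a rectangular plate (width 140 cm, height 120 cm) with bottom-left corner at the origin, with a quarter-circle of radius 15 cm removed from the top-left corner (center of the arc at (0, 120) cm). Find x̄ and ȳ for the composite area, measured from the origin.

plate: A = 140 × 120 = 16800.00, centroid at (70.00, 60.00).
removed quarter-circle: A = −¼π·15² = -176.71, centroid at (6.37, 113.63).
ΣA = 16623.29 cm², ΣAx̄ = 1174875.00 cm³, ΣAȳ = 987919.25 cm³.
x̄ = 1174875.00/16623.29 = 70.68 cm; ȳ = 987919.25/16623.29 = 59.43 cm.

x̄ = 70.68 cm, ȳ = 59.43 cm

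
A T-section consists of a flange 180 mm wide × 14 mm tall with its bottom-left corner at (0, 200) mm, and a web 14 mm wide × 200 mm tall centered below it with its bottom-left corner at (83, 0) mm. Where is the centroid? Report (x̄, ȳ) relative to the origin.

web: A = 14 × 200 = 2800.00, centroid at (90.00, 100.00).
flange: A = 180 × 14 = 2520.00, centroid at (90.00, 207.00).
ΣA = 5320.00 mm², ΣAx̄ = 478800.00 mm³, ΣAȳ = 801640.00 mm³.
x̄ = 478800.00/5320.00 = 90.00 mm; ȳ = 801640.00/5320.00 = 150.68 mm.

x̄ = 90.00 mm, ȳ = 150.68 mm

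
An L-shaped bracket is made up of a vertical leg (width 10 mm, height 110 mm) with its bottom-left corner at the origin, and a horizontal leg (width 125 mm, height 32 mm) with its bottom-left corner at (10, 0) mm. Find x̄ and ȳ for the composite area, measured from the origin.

vertical leg: A = 10 × 110 = 1100.00, centroid at (5.00, 55.00).
horizontal leg: A = 125 × 32 = 4000.00, centroid at (72.50, 16.00).
ΣA = 5100.00 mm²
ΣAx̄ = (1100.00)(5.00) + (4000.00)(72.50) = 295500.00 mm³
ΣAȳ = (1100.00)(55.00) + (4000.00)(16.00) = 124500.00 mm³
x̄ = 295500.00 / 5100.00 = 57.94 mm
ȳ = 124500.00 / 5100.00 = 24.41 mm

x̄ = 57.94 mm, ȳ = 24.41 mm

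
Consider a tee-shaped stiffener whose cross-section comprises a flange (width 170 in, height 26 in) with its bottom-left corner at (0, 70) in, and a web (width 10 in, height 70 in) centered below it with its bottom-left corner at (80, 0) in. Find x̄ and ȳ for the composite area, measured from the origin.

x̄ = 85.00 in, ȳ = 76.44 in

web: A = 10 × 70 = 700.00, centroid at (85.00, 35.00).
flange: A = 170 × 26 = 4420.00, centroid at (85.00, 83.00).
ΣA = 5120.00 in², ΣAx̄ = 435200.00 in³, ΣAȳ = 391360.00 in³.
x̄ = 435200.00/5120.00 = 85.00 in; ȳ = 391360.00/5120.00 = 76.44 in.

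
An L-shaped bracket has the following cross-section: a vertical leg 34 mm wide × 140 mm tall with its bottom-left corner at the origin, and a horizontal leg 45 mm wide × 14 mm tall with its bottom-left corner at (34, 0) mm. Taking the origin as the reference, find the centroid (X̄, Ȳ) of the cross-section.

X̄ = 21.62 mm, Ȳ = 62.64 mm

Part | A | x̄ᵢ | ȳᵢ | A·x̄ᵢ | A·ȳᵢ
vertical leg | 4760.00 | 17.00 | 70.00 | 80920.00 | 333200.00
horizontal leg | 630.00 | 56.50 | 7.00 | 35595.00 | 4410.00
Σ | 5390.00 |  |  | 116515.00 | 337610.00
X̄ = 116515.00 / 5390.00 = 21.62 mm
Ȳ = 337610.00 / 5390.00 = 62.64 mm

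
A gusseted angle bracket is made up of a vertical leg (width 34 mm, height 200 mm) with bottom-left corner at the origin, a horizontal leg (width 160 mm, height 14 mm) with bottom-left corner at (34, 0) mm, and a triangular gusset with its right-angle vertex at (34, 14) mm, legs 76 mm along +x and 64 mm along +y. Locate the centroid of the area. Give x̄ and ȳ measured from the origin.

x̄ = 44.91 mm, ȳ = 68.13 mm

Part | A | x̄ᵢ | ȳᵢ | A·x̄ᵢ | A·ȳᵢ
vertical leg | 6800.00 | 17.00 | 100.00 | 115600.00 | 680000.00
horizontal leg | 2240.00 | 114.00 | 7.00 | 255360.00 | 15680.00
gusset | 2432.00 | 59.33 | 35.33 | 144298.67 | 85930.67
Σ | 11472.00 |  |  | 515258.67 | 781610.67
x̄ = 515258.67 / 11472.00 = 44.91 mm
ȳ = 781610.67 / 11472.00 = 68.13 mm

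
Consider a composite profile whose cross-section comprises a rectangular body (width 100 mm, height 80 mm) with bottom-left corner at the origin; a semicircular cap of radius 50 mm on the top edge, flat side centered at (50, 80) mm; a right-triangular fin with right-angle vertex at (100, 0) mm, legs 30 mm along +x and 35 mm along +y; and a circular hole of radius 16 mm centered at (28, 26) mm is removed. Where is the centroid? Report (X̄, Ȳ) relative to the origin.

rectangular body: A = 100 × 80 = 8000.00, centroid at (50.00, 40.00).
semicircular top: A = ½π·50² = 3926.99, centroid at (50.00, 101.22).
triangular fin: A = ½·30·35 = 525.00, centroid at (110.00, 11.67).
hole: A = −π·16² = -804.25, centroid at (28.00, 26.00).
ΣA = 11647.74 mm², ΣAX̄ = 631580.60 mm³, ΣAȲ = 702707.16 mm³.
X̄ = 631580.60/11647.74 = 54.22 mm; Ȳ = 702707.16/11647.74 = 60.33 mm.

X̄ = 54.22 mm, Ȳ = 60.33 mm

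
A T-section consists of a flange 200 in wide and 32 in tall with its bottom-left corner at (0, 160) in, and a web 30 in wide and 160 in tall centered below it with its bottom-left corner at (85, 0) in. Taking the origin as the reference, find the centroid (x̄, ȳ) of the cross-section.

web: A = 30 × 160 = 4800.00, centroid at (100.00, 80.00).
flange: A = 200 × 32 = 6400.00, centroid at (100.00, 176.00).
ΣA = 11200.00 in²
ΣAx̄ = (4800.00)(100.00) + (6400.00)(100.00) = 1120000.00 in³
ΣAȳ = (4800.00)(80.00) + (6400.00)(176.00) = 1510400.00 in³
x̄ = 1120000.00 / 11200.00 = 100.00 in
ȳ = 1510400.00 / 11200.00 = 134.86 in

x̄ = 100.00 in, ȳ = 134.86 in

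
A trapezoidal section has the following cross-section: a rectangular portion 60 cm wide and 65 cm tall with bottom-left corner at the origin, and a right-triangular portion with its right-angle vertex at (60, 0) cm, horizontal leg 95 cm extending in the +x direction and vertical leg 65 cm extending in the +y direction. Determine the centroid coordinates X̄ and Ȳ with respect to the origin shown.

rectangular portion: A = 60 × 65 = 3900.00, centroid at (30.00, 32.50).
triangular portion: A = ½·95·65 = 3087.50, centroid at (91.67, 21.67).
ΣA = 6987.50 cm², ΣAX̄ = 400020.83 cm³, ΣAȲ = 193645.83 cm³.
X̄ = 400020.83/6987.50 = 57.25 cm; Ȳ = 193645.83/6987.50 = 27.71 cm.

X̄ = 57.25 cm, Ȳ = 27.71 cm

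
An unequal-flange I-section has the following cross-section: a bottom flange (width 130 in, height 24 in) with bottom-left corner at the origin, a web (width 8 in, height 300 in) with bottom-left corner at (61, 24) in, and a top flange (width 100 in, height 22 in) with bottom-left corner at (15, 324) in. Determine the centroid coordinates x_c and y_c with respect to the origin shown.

x_c = 65.00 in, y_c = 154.41 in

bottom flange: A = 130 × 24 = 3120.00, centroid at (65.00, 12.00).
web: A = 8 × 300 = 2400.00, centroid at (65.00, 174.00).
top flange: A = 100 × 22 = 2200.00, centroid at (65.00, 335.00).
ΣA = 7720.00 in², ΣAx_c = 501800.00 in³, ΣAy_c = 1192040.00 in³.
x_c = 501800.00/7720.00 = 65.00 in; y_c = 1192040.00/7720.00 = 154.41 in.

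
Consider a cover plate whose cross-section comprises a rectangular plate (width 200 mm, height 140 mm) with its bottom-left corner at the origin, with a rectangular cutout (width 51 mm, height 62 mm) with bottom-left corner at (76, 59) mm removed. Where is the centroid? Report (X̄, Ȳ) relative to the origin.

Part | A | x̄ᵢ | ȳᵢ | A·x̄ᵢ | A·ȳᵢ
plate | 28000.00 | 100.00 | 70.00 | 2800000.00 | 1960000.00
hole | -3162.00 | 101.50 | 90.00 | -320943.00 | -284580.00
Σ | 24838.00 |  |  | 2479057.00 | 1675420.00
X̄ = 2479057.00 / 24838.00 = 99.81 mm
Ȳ = 1675420.00 / 24838.00 = 67.45 mm

X̄ = 99.81 mm, Ȳ = 67.45 mm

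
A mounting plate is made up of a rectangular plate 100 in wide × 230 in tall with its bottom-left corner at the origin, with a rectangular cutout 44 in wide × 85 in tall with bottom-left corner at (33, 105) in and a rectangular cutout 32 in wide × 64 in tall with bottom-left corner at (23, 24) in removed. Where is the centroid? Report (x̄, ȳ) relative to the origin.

plate: A = 100 × 230 = 23000.00, centroid at (50.00, 115.00).
hole 1: A = −(44 × 85) = -3740.00, centroid at (55.00, 147.50).
hole 2: A = −(32 × 64) = -2048.00, centroid at (39.00, 56.00).
ΣA = 17212.00 in²
ΣAx̄ = (23000.00)(50.00) + (-3740.00)(55.00) + (-2048.00)(39.00) = 864428.00 in³
ΣAȳ = (23000.00)(115.00) + (-3740.00)(147.50) + (-2048.00)(56.00) = 1978662.00 in³
x̄ = 864428.00 / 17212.00 = 50.22 in
ȳ = 1978662.00 / 17212.00 = 114.96 in

x̄ = 50.22 in, ȳ = 114.96 in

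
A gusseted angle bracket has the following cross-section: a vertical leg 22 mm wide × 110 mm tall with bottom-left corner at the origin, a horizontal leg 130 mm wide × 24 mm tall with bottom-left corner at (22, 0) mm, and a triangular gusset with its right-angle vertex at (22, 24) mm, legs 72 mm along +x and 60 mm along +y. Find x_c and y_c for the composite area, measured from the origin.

vertical leg: A = 22 × 110 = 2420.00, centroid at (11.00, 55.00).
horizontal leg: A = 130 × 24 = 3120.00, centroid at (87.00, 12.00).
gusset: A = ½·72·60 = 2160.00, centroid at (46.00, 44.00).
ΣA = 7700.00 mm²
ΣAx_c = (2420.00)(11.00) + (3120.00)(87.00) + (2160.00)(46.00) = 397420.00 mm³
ΣAy_c = (2420.00)(55.00) + (3120.00)(12.00) + (2160.00)(44.00) = 265580.00 mm³
x_c = 397420.00 / 7700.00 = 51.61 mm
y_c = 265580.00 / 7700.00 = 34.49 mm

x_c = 51.61 mm, y_c = 34.49 mm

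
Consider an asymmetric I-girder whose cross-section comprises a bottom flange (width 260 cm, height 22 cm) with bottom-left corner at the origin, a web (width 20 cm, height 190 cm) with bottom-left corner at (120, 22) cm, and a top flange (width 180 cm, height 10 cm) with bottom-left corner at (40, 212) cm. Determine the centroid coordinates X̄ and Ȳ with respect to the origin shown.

bottom flange: A = 260 × 22 = 5720.00, centroid at (130.00, 11.00).
web: A = 20 × 190 = 3800.00, centroid at (130.00, 117.00).
top flange: A = 180 × 10 = 1800.00, centroid at (130.00, 217.00).
ΣA = 11320.00 cm²
ΣAX̄ = (5720.00)(130.00) + (3800.00)(130.00) + (1800.00)(130.00) = 1471600.00 cm³
ΣAȲ = (5720.00)(11.00) + (3800.00)(117.00) + (1800.00)(217.00) = 898120.00 cm³
X̄ = 1471600.00 / 11320.00 = 130.00 cm
Ȳ = 898120.00 / 11320.00 = 79.34 cm

X̄ = 130.00 cm, Ȳ = 79.34 cm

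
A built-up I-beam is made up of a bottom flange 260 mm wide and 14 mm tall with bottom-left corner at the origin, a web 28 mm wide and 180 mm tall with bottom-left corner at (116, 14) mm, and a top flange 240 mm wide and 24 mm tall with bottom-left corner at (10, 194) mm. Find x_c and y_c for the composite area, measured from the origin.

x_c = 130.00 mm, y_c = 120.24 mm

Part | A | x̄ᵢ | ȳᵢ | A·x̄ᵢ | A·ȳᵢ
bottom flange | 3640.00 | 130.00 | 7.00 | 473200.00 | 25480.00
web | 5040.00 | 130.00 | 104.00 | 655200.00 | 524160.00
top flange | 5760.00 | 130.00 | 206.00 | 748800.00 | 1186560.00
Σ | 14440.00 |  |  | 1877200.00 | 1736200.00
x_c = 1877200.00 / 14440.00 = 130.00 mm
y_c = 1736200.00 / 14440.00 = 120.24 mm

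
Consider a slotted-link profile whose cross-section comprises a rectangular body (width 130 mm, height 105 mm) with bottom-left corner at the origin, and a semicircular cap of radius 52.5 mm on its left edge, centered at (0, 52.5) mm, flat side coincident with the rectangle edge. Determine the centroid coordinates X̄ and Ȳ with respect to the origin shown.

rectangular body: A = 130 × 105 = 13650.00, centroid at (65.00, 52.50).
semicircular end: A = ½π·52.5² = 4329.51, centroid at (-22.28, 52.50).
ΣA = 17979.51 mm²
ΣAX̄ = (13650.00)(65.00) + (4329.51)(-22.28) = 790781.25 mm³
ΣAȲ = (13650.00)(52.50) + (4329.51)(52.50) = 943924.14 mm³
X̄ = 790781.25 / 17979.51 = 43.98 mm
Ȳ = 943924.14 / 17979.51 = 52.50 mm

X̄ = 43.98 mm, Ȳ = 52.50 mm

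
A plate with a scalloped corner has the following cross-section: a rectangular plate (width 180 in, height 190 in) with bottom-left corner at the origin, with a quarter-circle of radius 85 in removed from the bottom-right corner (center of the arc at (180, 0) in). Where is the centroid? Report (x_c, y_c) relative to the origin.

plate: A = 180 × 190 = 34200.00, centroid at (90.00, 95.00).
removed quarter-circle: A = −¼π·85² = -5674.50, centroid at (143.92, 36.08).
ΣA = 28525.50 in², ΣAx_c = 2261298.02 in³, ΣAy_c = 3044291.67 in³.
x_c = 2261298.02/28525.50 = 79.27 in; y_c = 3044291.67/28525.50 = 106.72 in.

x_c = 79.27 in, y_c = 106.72 in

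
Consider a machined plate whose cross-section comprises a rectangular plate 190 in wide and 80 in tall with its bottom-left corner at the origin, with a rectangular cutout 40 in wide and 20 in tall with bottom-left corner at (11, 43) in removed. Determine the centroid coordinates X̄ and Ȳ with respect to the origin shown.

plate: A = 190 × 80 = 15200.00, centroid at (95.00, 40.00).
hole: A = −(40 × 20) = -800.00, centroid at (31.00, 53.00).
ΣA = 14400.00 in², ΣAX̄ = 1419200.00 in³, ΣAȲ = 565600.00 in³.
X̄ = 1419200.00/14400.00 = 98.56 in; Ȳ = 565600.00/14400.00 = 39.28 in.

X̄ = 98.56 in, Ȳ = 39.28 in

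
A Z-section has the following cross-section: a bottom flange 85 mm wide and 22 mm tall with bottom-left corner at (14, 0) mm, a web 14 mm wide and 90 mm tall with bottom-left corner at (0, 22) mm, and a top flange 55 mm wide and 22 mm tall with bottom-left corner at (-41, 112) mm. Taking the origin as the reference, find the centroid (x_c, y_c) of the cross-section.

x_c = 22.61 mm, y_c = 58.48 mm

bottom flange: A = 85 × 22 = 1870.00, centroid at (56.50, 11.00).
web: A = 14 × 90 = 1260.00, centroid at (7.00, 67.00).
top flange: A = 55 × 22 = 1210.00, centroid at (-13.50, 123.00).
ΣA = 4340.00 mm², ΣAx_c = 98140.00 mm³, ΣAy_c = 253820.00 mm³.
x_c = 98140.00/4340.00 = 22.61 mm; y_c = 253820.00/4340.00 = 58.48 mm.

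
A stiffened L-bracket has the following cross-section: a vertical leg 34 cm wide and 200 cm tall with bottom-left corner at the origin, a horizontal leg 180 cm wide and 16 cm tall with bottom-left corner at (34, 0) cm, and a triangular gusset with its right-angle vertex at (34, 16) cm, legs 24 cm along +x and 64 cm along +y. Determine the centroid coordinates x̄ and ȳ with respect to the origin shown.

Part | A | x̄ᵢ | ȳᵢ | A·x̄ᵢ | A·ȳᵢ
vertical leg | 6800.00 | 17.00 | 100.00 | 115600.00 | 680000.00
horizontal leg | 2880.00 | 124.00 | 8.00 | 357120.00 | 23040.00
gusset | 768.00 | 42.00 | 37.33 | 32256.00 | 28672.00
Σ | 10448.00 |  |  | 504976.00 | 731712.00
x̄ = 504976.00 / 10448.00 = 48.33 cm
ȳ = 731712.00 / 10448.00 = 70.03 cm

x̄ = 48.33 cm, ȳ = 70.03 cm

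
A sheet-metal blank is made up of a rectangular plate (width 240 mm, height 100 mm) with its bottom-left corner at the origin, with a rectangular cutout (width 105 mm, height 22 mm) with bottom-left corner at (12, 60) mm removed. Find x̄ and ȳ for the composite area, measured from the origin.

plate: A = 240 × 100 = 24000.00, centroid at (120.00, 50.00).
hole: A = −(105 × 22) = -2310.00, centroid at (64.50, 71.00).
ΣA = 21690.00 mm²
ΣAx̄ = (24000.00)(120.00) + (-2310.00)(64.50) = 2731005.00 mm³
ΣAȳ = (24000.00)(50.00) + (-2310.00)(71.00) = 1035990.00 mm³
x̄ = 2731005.00 / 21690.00 = 125.91 mm
ȳ = 1035990.00 / 21690.00 = 47.76 mm

x̄ = 125.91 mm, ȳ = 47.76 mm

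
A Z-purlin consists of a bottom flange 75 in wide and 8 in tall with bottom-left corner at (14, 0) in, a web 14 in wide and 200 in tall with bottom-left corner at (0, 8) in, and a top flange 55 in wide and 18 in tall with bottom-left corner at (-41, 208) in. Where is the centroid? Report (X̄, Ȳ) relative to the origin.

bottom flange: A = 75 × 8 = 600.00, centroid at (51.50, 4.00).
web: A = 14 × 200 = 2800.00, centroid at (7.00, 108.00).
top flange: A = 55 × 18 = 990.00, centroid at (-13.50, 217.00).
ΣA = 4390.00 in²
ΣAX̄ = (600.00)(51.50) + (2800.00)(7.00) + (990.00)(-13.50) = 37135.00 in³
ΣAȲ = (600.00)(4.00) + (2800.00)(108.00) + (990.00)(217.00) = 519630.00 in³
X̄ = 37135.00 / 4390.00 = 8.46 in
Ȳ = 519630.00 / 4390.00 = 118.37 in

X̄ = 8.46 in, Ȳ = 118.37 in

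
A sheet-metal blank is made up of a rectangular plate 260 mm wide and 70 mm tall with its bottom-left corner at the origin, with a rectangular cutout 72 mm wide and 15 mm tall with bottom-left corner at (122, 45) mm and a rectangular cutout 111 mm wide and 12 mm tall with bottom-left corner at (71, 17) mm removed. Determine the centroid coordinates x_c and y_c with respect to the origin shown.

x_c = 128.38 mm, y_c = 34.82 mm

Part | A | x̄ᵢ | ȳᵢ | A·x̄ᵢ | A·ȳᵢ
plate | 18200.00 | 130.00 | 35.00 | 2366000.00 | 637000.00
hole 1 | -1080.00 | 158.00 | 52.50 | -170640.00 | -56700.00
hole 2 | -1332.00 | 126.50 | 23.00 | -168498.00 | -30636.00
Σ | 15788.00 |  |  | 2026862.00 | 549664.00
x_c = 2026862.00 / 15788.00 = 128.38 mm
y_c = 549664.00 / 15788.00 = 34.82 mm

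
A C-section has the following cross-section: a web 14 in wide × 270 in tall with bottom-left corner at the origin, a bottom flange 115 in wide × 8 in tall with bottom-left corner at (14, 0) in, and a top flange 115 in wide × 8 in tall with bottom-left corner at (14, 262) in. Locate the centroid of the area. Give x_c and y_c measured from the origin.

Part | A | x̄ᵢ | ȳᵢ | A·x̄ᵢ | A·ȳᵢ
web | 3780.00 | 7.00 | 135.00 | 26460.00 | 510300.00
bottom flange | 920.00 | 71.50 | 4.00 | 65780.00 | 3680.00
top flange | 920.00 | 71.50 | 266.00 | 65780.00 | 244720.00
Σ | 5620.00 |  |  | 158020.00 | 758700.00
x_c = 158020.00 / 5620.00 = 28.12 in
y_c = 758700.00 / 5620.00 = 135.00 in

x_c = 28.12 in, y_c = 135.00 in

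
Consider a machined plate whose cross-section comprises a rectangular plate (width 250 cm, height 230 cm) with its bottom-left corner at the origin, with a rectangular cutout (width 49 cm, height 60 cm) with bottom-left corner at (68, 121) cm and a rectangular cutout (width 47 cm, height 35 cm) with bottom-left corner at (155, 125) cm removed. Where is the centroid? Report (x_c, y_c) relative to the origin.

x_c = 125.14 cm, y_c = 112.14 cm

plate: A = 250 × 230 = 57500.00, centroid at (125.00, 115.00).
hole 1: A = −(49 × 60) = -2940.00, centroid at (92.50, 151.00).
hole 2: A = −(47 × 35) = -1645.00, centroid at (178.50, 142.50).
ΣA = 52915.00 cm²
ΣAx_c = (57500.00)(125.00) + (-2940.00)(92.50) + (-1645.00)(178.50) = 6621917.50 cm³
ΣAy_c = (57500.00)(115.00) + (-2940.00)(151.00) + (-1645.00)(142.50) = 5934147.50 cm³
x_c = 6621917.50 / 52915.00 = 125.14 cm
y_c = 5934147.50 / 52915.00 = 112.14 cm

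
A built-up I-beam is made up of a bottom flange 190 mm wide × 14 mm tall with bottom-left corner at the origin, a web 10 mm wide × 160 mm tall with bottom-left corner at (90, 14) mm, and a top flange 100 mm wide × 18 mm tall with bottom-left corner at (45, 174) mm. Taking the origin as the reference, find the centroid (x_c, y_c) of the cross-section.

bottom flange: A = 190 × 14 = 2660.00, centroid at (95.00, 7.00).
web: A = 10 × 160 = 1600.00, centroid at (95.00, 94.00).
top flange: A = 100 × 18 = 1800.00, centroid at (95.00, 183.00).
ΣA = 6060.00 mm²
ΣAx_c = (2660.00)(95.00) + (1600.00)(95.00) + (1800.00)(95.00) = 575700.00 mm³
ΣAy_c = (2660.00)(7.00) + (1600.00)(94.00) + (1800.00)(183.00) = 498420.00 mm³
x_c = 575700.00 / 6060.00 = 95.00 mm
y_c = 498420.00 / 6060.00 = 82.25 mm

x_c = 95.00 mm, y_c = 82.25 mm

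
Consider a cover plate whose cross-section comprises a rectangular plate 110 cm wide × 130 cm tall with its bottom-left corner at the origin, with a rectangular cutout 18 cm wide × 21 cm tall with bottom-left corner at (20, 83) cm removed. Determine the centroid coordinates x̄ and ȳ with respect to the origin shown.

plate: A = 110 × 130 = 14300.00, centroid at (55.00, 65.00).
hole: A = −(18 × 21) = -378.00, centroid at (29.00, 93.50).
ΣA = 13922.00 cm², ΣAx̄ = 775538.00 cm³, ΣAȳ = 894157.00 cm³.
x̄ = 775538.00/13922.00 = 55.71 cm; ȳ = 894157.00/13922.00 = 64.23 cm.

x̄ = 55.71 cm, ȳ = 64.23 cm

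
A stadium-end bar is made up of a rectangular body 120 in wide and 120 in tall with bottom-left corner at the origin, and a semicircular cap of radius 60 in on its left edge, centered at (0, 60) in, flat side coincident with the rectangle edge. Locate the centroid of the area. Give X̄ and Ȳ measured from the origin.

X̄ = 35.90 in, Ȳ = 60.00 in

rectangular body: A = 120 × 120 = 14400.00, centroid at (60.00, 60.00).
semicircular end: A = ½π·60² = 5654.87, centroid at (-25.46, 60.00).
ΣA = 20054.87 in², ΣAX̄ = 720000.00 in³, ΣAȲ = 1203292.01 in³.
X̄ = 720000.00/20054.87 = 35.90 in; Ȳ = 1203292.01/20054.87 = 60.00 in.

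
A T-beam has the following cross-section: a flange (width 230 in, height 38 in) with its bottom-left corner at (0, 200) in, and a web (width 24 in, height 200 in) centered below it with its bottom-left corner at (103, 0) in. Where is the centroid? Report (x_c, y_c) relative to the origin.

web: A = 24 × 200 = 4800.00, centroid at (115.00, 100.00).
flange: A = 230 × 38 = 8740.00, centroid at (115.00, 219.00).
ΣA = 13540.00 in², ΣAx_c = 1557100.00 in³, ΣAy_c = 2394060.00 in³.
x_c = 1557100.00/13540.00 = 115.00 in; y_c = 2394060.00/13540.00 = 176.81 in.

x_c = 115.00 in, y_c = 176.81 in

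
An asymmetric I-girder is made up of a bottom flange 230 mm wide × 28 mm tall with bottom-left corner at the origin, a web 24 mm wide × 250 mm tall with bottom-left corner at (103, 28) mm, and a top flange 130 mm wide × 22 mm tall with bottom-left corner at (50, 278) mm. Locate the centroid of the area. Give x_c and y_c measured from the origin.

bottom flange: A = 230 × 28 = 6440.00, centroid at (115.00, 14.00).
web: A = 24 × 250 = 6000.00, centroid at (115.00, 153.00).
top flange: A = 130 × 22 = 2860.00, centroid at (115.00, 289.00).
ΣA = 15300.00 mm², ΣAx_c = 1759500.00 mm³, ΣAy_c = 1834700.00 mm³.
x_c = 1759500.00/15300.00 = 115.00 mm; y_c = 1834700.00/15300.00 = 119.92 mm.

x_c = 115.00 mm, y_c = 119.92 mm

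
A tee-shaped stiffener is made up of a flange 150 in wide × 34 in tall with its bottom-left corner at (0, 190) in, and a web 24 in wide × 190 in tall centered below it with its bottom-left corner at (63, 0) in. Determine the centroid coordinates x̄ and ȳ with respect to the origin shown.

x̄ = 75.00 in, ȳ = 154.13 in

web: A = 24 × 190 = 4560.00, centroid at (75.00, 95.00).
flange: A = 150 × 34 = 5100.00, centroid at (75.00, 207.00).
ΣA = 9660.00 in²
ΣAx̄ = (4560.00)(75.00) + (5100.00)(75.00) = 724500.00 in³
ΣAȳ = (4560.00)(95.00) + (5100.00)(207.00) = 1488900.00 in³
x̄ = 724500.00 / 9660.00 = 75.00 in
ȳ = 1488900.00 / 9660.00 = 154.13 in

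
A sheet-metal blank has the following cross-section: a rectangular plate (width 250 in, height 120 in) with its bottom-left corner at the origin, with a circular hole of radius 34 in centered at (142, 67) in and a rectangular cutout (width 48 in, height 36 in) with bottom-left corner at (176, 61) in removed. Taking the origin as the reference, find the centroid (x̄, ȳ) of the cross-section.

Part | A | x̄ᵢ | ȳᵢ | A·x̄ᵢ | A·ȳᵢ
plate | 30000.00 | 125.00 | 60.00 | 3750000.00 | 1800000.00
hole 1 | -3631.68 | 142.00 | 67.00 | -515698.72 | -243322.63
hole 2 | -1728.00 | 200.00 | 79.00 | -345600.00 | -136512.00
Σ | 24640.32 |  |  | 2888701.28 | 1420165.37
x̄ = 2888701.28 / 24640.32 = 117.23 in
ȳ = 1420165.37 / 24640.32 = 57.64 in

x̄ = 117.23 in, ȳ = 57.64 in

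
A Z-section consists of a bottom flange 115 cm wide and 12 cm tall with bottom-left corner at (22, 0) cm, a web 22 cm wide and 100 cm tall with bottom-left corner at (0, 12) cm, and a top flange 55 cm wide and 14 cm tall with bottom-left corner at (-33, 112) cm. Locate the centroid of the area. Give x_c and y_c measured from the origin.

bottom flange: A = 115 × 12 = 1380.00, centroid at (79.50, 6.00).
web: A = 22 × 100 = 2200.00, centroid at (11.00, 62.00).
top flange: A = 55 × 14 = 770.00, centroid at (-5.50, 119.00).
ΣA = 4350.00 cm²
ΣAx_c = (1380.00)(79.50) + (2200.00)(11.00) + (770.00)(-5.50) = 129675.00 cm³
ΣAy_c = (1380.00)(6.00) + (2200.00)(62.00) + (770.00)(119.00) = 236310.00 cm³
x_c = 129675.00 / 4350.00 = 29.81 cm
y_c = 236310.00 / 4350.00 = 54.32 cm

x_c = 29.81 cm, y_c = 54.32 cm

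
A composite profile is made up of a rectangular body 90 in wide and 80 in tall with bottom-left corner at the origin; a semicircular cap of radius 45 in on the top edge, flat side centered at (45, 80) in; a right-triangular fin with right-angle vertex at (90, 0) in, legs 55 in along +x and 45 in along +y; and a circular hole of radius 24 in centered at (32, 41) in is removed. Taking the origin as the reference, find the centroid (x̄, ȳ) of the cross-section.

x̄ = 55.39 in, ȳ = 55.83 in

rectangular body: A = 90 × 80 = 7200.00, centroid at (45.00, 40.00).
semicircular top: A = ½π·45² = 3180.86, centroid at (45.00, 99.10).
triangular fin: A = ½·55·45 = 1237.50, centroid at (108.33, 15.00).
hole: A = −π·24² = -1809.56, centroid at (32.00, 41.00).
ΣA = 9808.81 in², ΣAx̄ = 543295.48 in³, ΣAȳ = 547589.65 in³.
x̄ = 543295.48/9808.81 = 55.39 in; ȳ = 547589.65/9808.81 = 55.83 in.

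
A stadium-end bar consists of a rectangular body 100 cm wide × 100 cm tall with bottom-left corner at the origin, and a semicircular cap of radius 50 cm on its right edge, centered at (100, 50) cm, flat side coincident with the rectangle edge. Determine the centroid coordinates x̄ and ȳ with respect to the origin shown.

x̄ = 70.08 cm, ȳ = 50.00 cm

rectangular body: A = 100 × 100 = 10000.00, centroid at (50.00, 50.00).
semicircular end: A = ½π·50² = 3926.99, centroid at (121.22, 50.00).
ΣA = 13926.99 cm²
ΣAx̄ = (10000.00)(50.00) + (3926.99)(121.22) = 976032.42 cm³
ΣAȳ = (10000.00)(50.00) + (3926.99)(50.00) = 696349.54 cm³
x̄ = 976032.42 / 13926.99 = 70.08 cm
ȳ = 696349.54 / 13926.99 = 50.00 cm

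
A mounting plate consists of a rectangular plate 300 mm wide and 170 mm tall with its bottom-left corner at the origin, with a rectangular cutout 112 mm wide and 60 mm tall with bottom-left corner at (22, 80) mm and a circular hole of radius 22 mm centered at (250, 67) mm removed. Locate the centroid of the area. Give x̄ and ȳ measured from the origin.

Part | A | x̄ᵢ | ȳᵢ | A·x̄ᵢ | A·ȳᵢ
plate | 51000.00 | 150.00 | 85.00 | 7650000.00 | 4335000.00
hole 1 | -6720.00 | 78.00 | 110.00 | -524160.00 | -739200.00
hole 2 | -1520.53 | 250.00 | 67.00 | -380132.71 | -101875.57
Σ | 42759.47 |  |  | 6745707.29 | 3493924.43
x̄ = 6745707.29 / 42759.47 = 157.76 mm
ȳ = 3493924.43 / 42759.47 = 81.71 mm

x̄ = 157.76 mm, ȳ = 81.71 mm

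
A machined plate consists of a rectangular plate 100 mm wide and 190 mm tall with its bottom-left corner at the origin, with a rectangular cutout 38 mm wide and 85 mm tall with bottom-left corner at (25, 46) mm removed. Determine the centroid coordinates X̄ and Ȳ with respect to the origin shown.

Part | A | x̄ᵢ | ȳᵢ | A·x̄ᵢ | A·ȳᵢ
plate | 19000.00 | 50.00 | 95.00 | 950000.00 | 1805000.00
hole | -3230.00 | 44.00 | 88.50 | -142120.00 | -285855.00
Σ | 15770.00 |  |  | 807880.00 | 1519145.00
X̄ = 807880.00 / 15770.00 = 51.23 mm
Ȳ = 1519145.00 / 15770.00 = 96.33 mm

X̄ = 51.23 mm, Ȳ = 96.33 mm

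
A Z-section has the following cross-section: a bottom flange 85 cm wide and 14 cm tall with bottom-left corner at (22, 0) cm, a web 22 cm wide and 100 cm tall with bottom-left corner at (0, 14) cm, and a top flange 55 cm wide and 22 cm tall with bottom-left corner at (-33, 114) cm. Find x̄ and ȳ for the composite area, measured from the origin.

x̄ = 20.50 cm, ȳ = 65.30 cm

bottom flange: A = 85 × 14 = 1190.00, centroid at (64.50, 7.00).
web: A = 22 × 100 = 2200.00, centroid at (11.00, 64.00).
top flange: A = 55 × 22 = 1210.00, centroid at (-5.50, 125.00).
ΣA = 4600.00 cm², ΣAx̄ = 94300.00 cm³, ΣAȳ = 300380.00 cm³.
x̄ = 94300.00/4600.00 = 20.50 cm; ȳ = 300380.00/4600.00 = 65.30 cm.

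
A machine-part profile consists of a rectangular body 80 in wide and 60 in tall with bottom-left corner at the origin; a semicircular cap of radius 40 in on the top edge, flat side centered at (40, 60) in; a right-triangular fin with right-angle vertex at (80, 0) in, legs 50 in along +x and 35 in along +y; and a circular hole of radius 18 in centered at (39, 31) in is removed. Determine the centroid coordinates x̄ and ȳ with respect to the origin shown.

rectangular body: A = 80 × 60 = 4800.00, centroid at (40.00, 30.00).
semicircular top: A = ½π·40² = 2513.27, centroid at (40.00, 76.98).
triangular fin: A = ½·50·35 = 875.00, centroid at (96.67, 11.67).
hole: A = −π·18² = -1017.88, centroid at (39.00, 31.00).
ΣA = 7170.40 in², ΣAx̄ = 337417.13 in³, ΣAȳ = 316117.29 in³.
x̄ = 337417.13/7170.40 = 47.06 in; ȳ = 316117.29/7170.40 = 44.09 in.

x̄ = 47.06 in, ȳ = 44.09 in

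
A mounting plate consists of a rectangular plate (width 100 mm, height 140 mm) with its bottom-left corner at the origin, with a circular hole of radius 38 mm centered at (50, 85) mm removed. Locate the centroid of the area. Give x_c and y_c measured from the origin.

plate: A = 100 × 140 = 14000.00, centroid at (50.00, 70.00).
hole: A = −π·38² = -4536.46, centroid at (50.00, 85.00).
ΣA = 9463.54 mm²
ΣAx_c = (14000.00)(50.00) + (-4536.46)(50.00) = 473177.01 mm³
ΣAy_c = (14000.00)(70.00) + (-4536.46)(85.00) = 594400.92 mm³
x_c = 473177.01 / 9463.54 = 50.00 mm
y_c = 594400.92 / 9463.54 = 62.81 mm

x_c = 50.00 mm, y_c = 62.81 mm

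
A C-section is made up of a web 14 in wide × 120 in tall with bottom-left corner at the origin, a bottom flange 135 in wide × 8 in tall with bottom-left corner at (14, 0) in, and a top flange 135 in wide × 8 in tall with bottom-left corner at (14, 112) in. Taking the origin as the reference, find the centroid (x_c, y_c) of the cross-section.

web: A = 14 × 120 = 1680.00, centroid at (7.00, 60.00).
bottom flange: A = 135 × 8 = 1080.00, centroid at (81.50, 4.00).
top flange: A = 135 × 8 = 1080.00, centroid at (81.50, 116.00).
ΣA = 3840.00 in², ΣAx_c = 187800.00 in³, ΣAy_c = 230400.00 in³.
x_c = 187800.00/3840.00 = 48.91 in; y_c = 230400.00/3840.00 = 60.00 in.

x_c = 48.91 in, y_c = 60.00 in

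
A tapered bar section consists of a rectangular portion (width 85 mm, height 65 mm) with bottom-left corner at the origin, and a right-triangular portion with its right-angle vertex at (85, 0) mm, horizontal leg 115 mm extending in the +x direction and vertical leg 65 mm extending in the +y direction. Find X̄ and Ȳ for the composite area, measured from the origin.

X̄ = 75.12 mm, Ȳ = 28.13 mm

Part | A | x̄ᵢ | ȳᵢ | A·x̄ᵢ | A·ȳᵢ
rectangular portion | 5525.00 | 42.50 | 32.50 | 234812.50 | 179562.50
triangular portion | 3737.50 | 123.33 | 21.67 | 460958.33 | 80979.17
Σ | 9262.50 |  |  | 695770.83 | 260541.67
X̄ = 695770.83 / 9262.50 = 75.12 mm
Ȳ = 260541.67 / 9262.50 = 28.13 mm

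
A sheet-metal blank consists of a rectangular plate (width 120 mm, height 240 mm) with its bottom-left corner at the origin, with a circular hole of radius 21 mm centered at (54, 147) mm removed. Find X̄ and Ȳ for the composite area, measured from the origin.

X̄ = 60.30 mm, Ȳ = 118.64 mm

plate: A = 120 × 240 = 28800.00, centroid at (60.00, 120.00).
hole: A = −π·21² = -1385.44, centroid at (54.00, 147.00).
ΣA = 27414.56 mm², ΣAX̄ = 1653186.11 mm³, ΣAȲ = 3252339.97 mm³.
X̄ = 1653186.11/27414.56 = 60.30 mm; Ȳ = 3252339.97/27414.56 = 118.64 mm.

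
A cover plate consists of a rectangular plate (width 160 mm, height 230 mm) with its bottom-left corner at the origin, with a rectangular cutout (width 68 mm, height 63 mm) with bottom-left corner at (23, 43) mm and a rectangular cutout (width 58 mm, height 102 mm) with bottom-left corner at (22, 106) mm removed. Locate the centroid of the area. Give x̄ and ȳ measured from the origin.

Part | A | x̄ᵢ | ȳᵢ | A·x̄ᵢ | A·ȳᵢ
plate | 36800.00 | 80.00 | 115.00 | 2944000.00 | 4232000.00
hole 1 | -4284.00 | 57.00 | 74.50 | -244188.00 | -319158.00
hole 2 | -5916.00 | 51.00 | 157.00 | -301716.00 | -928812.00
Σ | 26600.00 |  |  | 2398096.00 | 2984030.00
x̄ = 2398096.00 / 26600.00 = 90.15 mm
ȳ = 2984030.00 / 26600.00 = 112.18 mm

x̄ = 90.15 mm, ȳ = 112.18 mm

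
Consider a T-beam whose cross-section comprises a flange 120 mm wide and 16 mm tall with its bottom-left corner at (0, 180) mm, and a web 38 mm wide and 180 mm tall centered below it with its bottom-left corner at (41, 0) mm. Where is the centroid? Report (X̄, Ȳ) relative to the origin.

X̄ = 60.00 mm, Ȳ = 111.48 mm

Part | A | x̄ᵢ | ȳᵢ | A·x̄ᵢ | A·ȳᵢ
web | 6840.00 | 60.00 | 90.00 | 410400.00 | 615600.00
flange | 1920.00 | 60.00 | 188.00 | 115200.00 | 360960.00
Σ | 8760.00 |  |  | 525600.00 | 976560.00
X̄ = 525600.00 / 8760.00 = 60.00 mm
Ȳ = 976560.00 / 8760.00 = 111.48 mm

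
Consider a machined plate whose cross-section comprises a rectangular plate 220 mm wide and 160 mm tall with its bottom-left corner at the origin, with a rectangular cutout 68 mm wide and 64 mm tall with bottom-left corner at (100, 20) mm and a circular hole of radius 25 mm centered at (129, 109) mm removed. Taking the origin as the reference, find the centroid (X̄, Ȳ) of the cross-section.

Part | A | x̄ᵢ | ȳᵢ | A·x̄ᵢ | A·ȳᵢ
plate | 35200.00 | 110.00 | 80.00 | 3872000.00 | 2816000.00
hole 1 | -4352.00 | 134.00 | 52.00 | -583168.00 | -226304.00
hole 2 | -1963.50 | 129.00 | 109.00 | -253290.91 | -214021.00
Σ | 28884.50 |  |  | 3035541.09 | 2375675.00
X̄ = 3035541.09 / 28884.50 = 105.09 mm
Ȳ = 2375675.00 / 28884.50 = 82.25 mm

X̄ = 105.09 mm, Ȳ = 82.25 mm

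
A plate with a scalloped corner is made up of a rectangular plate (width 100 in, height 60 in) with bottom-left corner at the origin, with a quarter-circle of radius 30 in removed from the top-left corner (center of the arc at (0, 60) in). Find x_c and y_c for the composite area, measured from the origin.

plate: A = 100 × 60 = 6000.00, centroid at (50.00, 30.00).
removed quarter-circle: A = −¼π·30² = -706.86, centroid at (12.73, 47.27).
ΣA = 5293.14 in², ΣAx_c = 291000.00 in³, ΣAy_c = 146588.50 in³.
x_c = 291000.00/5293.14 = 54.98 in; y_c = 146588.50/5293.14 = 27.69 in.

x_c = 54.98 in, y_c = 27.69 in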